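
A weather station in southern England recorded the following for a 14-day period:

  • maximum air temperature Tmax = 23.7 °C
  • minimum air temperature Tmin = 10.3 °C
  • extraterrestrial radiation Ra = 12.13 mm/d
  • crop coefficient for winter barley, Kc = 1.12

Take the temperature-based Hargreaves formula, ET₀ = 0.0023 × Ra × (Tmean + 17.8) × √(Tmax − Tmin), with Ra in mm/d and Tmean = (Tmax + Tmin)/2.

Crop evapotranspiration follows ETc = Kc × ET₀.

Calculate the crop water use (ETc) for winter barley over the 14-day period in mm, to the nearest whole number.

56 mm

Tmean = (23.7 + 10.3)/2 = 17.00 °C
ET₀ = 0.0023 × 12.13 × (17.00 + 17.8) × √13.4 = 0.0023 × 12.13 × 34.80 × 3.6606 = 3.5540 mm/d
ETc = Kc × ET₀ = 1.12 × 3.5540 = 3.9805 mm/d
Over 14 days: 3.9805 × 14 = 55.727 mm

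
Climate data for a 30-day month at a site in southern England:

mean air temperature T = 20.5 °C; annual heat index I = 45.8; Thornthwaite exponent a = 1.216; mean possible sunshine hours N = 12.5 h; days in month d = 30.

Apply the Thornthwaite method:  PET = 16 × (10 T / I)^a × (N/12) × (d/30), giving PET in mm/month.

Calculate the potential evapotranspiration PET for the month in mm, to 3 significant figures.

103 mm

10T/I = 10 × 20.5 / 45.8 = 4.4760
(10T/I)^a = 4.4760^1.216 = 6.1870
Uncorrected PET = 16 × 6.1870 = 98.992 mm
Correction = (N/12)(d/30) = (12.5/12)(30/30) = 1.0417
PET = 98.992 × 1.0417 = 103.120 mm/month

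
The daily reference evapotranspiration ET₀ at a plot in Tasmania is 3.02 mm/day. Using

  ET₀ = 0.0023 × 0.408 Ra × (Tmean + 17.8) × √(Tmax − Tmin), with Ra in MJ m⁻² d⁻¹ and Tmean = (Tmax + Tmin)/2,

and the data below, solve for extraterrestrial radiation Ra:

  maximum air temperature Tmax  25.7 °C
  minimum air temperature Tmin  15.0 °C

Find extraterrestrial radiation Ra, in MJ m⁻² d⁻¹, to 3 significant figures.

25.8 MJ m⁻² d⁻¹

Tmean = (25.7+15.0)/2 = 20.35 °C; ΔT = 10.7
Ra = ET₀ / [0.0023 × 0.408 × (Tmean+17.8) × √ΔT]
   = 3.02 / (0.0023 × 0.408 × 38.15 × 3.2711) = 25.789 MJ m⁻² d⁻¹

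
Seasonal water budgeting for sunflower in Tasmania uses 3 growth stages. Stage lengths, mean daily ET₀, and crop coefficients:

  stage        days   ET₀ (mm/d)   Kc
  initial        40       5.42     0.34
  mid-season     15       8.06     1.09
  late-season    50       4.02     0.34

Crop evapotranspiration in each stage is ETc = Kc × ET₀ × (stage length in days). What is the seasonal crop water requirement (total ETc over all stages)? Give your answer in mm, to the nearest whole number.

initial: 0.34 × 5.42 × 40 = 73.71 mm
mid-season: 1.09 × 8.06 × 15 = 131.78 mm
late-season: 0.34 × 4.02 × 50 = 68.34 mm
Seasonal total = 273.83 mm

274 mm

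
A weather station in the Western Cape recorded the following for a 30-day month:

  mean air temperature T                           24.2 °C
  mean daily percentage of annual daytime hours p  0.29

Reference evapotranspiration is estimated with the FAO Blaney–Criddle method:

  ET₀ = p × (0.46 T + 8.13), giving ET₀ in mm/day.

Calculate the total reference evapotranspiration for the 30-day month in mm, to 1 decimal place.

ET₀ = 0.29 × (0.46 × 24.2 + 8.13) = 0.29 × 19.262 = 5.5860 mm/d
Monthly total = 5.5860 × 30 = 167.580 mm

167.6 mm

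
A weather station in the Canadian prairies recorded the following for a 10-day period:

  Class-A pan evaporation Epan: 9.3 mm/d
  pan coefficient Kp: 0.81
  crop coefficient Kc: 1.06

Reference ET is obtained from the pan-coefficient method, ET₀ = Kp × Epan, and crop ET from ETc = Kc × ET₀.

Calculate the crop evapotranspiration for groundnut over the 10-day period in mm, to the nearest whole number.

ET₀ = 0.81 × 9.3 = 7.5330 mm/d
ETc = Kc × ET₀ = 1.06 × 7.5330 = 7.9850 mm/d
Over 10 days: 7.9850 × 10 = 79.850 mm

80 mm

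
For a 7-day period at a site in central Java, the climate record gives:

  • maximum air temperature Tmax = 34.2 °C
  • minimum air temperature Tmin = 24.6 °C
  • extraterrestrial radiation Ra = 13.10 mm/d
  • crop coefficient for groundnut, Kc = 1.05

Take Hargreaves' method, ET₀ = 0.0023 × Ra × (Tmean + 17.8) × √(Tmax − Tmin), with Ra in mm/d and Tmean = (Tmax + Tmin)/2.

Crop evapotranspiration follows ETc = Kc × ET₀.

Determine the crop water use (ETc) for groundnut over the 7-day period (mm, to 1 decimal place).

Tmean = (34.2 + 24.6)/2 = 29.40 °C
ET₀ = 0.0023 × 13.10 × (29.40 + 17.8) × √9.6 = 0.0023 × 13.10 × 47.20 × 3.0984 = 4.4063 mm/d
ETc = Kc × ET₀ = 1.05 × 4.4063 = 4.6266 mm/d
Over 7 days: 4.6266 × 7 = 32.386 mm

32.4 mm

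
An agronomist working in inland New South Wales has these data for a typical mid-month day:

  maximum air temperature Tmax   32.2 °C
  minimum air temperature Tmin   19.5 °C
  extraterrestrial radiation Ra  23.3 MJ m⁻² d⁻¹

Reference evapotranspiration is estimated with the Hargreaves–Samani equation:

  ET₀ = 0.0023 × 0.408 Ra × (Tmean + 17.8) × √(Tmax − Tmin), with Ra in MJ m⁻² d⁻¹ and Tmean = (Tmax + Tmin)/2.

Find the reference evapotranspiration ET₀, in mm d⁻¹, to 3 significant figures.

3.40 mm d⁻¹

Tmean = (32.2 + 19.5)/2 = 25.85 °C
0.408 Ra = 0.408 × 23.3 = 9.5064 mm/d equivalent
ET₀ = 0.0023 × 9.5064 × (25.85 + 17.8) × √12.7 = 0.0023 × 9.5064 × 43.65 × 3.5637 = 3.4012 mm/d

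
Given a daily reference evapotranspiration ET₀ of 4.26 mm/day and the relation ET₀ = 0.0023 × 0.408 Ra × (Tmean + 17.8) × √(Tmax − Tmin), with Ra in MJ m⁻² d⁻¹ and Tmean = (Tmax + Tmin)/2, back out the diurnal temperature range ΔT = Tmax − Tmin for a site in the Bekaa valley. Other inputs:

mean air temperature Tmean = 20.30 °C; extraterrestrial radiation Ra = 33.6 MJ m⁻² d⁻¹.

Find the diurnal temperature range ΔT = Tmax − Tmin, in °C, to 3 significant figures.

√ΔT = ET₀ / [0.0023 × 0.408 × Ra × (Tmean+17.8)] = 4.26 / (0.0023 × 13.7088 × 38.10) = 3.5462
ΔT = 3.5462² = 12.576 °C

12.6 °C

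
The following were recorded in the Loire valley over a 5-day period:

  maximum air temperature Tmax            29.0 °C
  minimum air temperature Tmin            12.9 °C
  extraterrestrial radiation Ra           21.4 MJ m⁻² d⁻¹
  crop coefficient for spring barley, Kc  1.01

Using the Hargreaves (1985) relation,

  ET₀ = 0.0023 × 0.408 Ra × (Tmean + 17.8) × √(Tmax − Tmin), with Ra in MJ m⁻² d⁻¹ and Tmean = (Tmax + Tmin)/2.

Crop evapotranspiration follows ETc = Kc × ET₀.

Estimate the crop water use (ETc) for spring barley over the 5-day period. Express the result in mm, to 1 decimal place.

Tmean = (29.0 + 12.9)/2 = 20.95 °C
0.408 Ra = 0.408 × 21.4 = 8.7312 mm/d equivalent
ET₀ = 0.0023 × 8.7312 × (20.95 + 17.8) × √16.1 = 0.0023 × 8.7312 × 38.75 × 4.0125 = 3.1224 mm/d
ETc = Kc × ET₀ = 1.01 × 3.1224 = 3.1536 mm/d
Over 5 days: 3.1536 × 5 = 15.768 mm

15.8 mm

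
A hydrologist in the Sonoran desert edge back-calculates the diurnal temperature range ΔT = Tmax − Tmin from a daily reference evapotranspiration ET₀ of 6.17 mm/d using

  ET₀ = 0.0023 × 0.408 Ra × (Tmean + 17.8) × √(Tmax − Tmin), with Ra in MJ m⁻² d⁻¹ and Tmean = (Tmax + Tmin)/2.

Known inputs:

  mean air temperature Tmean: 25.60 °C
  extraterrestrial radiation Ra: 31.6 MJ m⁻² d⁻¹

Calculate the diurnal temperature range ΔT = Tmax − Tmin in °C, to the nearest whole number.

√ΔT = ET₀ / [0.0023 × 0.408 × Ra × (Tmean+17.8)] = 6.17 / (0.0023 × 12.8928 × 43.40) = 4.7942
ΔT = 4.7942² = 22.984 °C

23 °C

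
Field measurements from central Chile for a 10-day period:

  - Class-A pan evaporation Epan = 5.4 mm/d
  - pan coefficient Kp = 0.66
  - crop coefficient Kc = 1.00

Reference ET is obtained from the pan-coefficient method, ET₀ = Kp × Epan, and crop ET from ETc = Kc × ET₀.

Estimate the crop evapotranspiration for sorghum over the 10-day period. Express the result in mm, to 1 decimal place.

35.6 mm

ET₀ = 0.66 × 5.4 = 3.5640 mm/d
ETc = Kc × ET₀ = 1.00 × 3.5640 = 3.5640 mm/d
Over 10 days: 3.5640 × 10 = 35.640 mm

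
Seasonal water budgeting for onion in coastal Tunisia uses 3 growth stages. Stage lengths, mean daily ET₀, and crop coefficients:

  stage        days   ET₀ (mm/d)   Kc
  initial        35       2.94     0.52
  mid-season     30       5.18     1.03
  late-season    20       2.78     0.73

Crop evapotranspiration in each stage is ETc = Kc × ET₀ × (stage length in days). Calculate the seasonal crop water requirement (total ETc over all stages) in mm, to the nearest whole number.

initial: 0.52 × 2.94 × 35 = 53.51 mm
mid-season: 1.03 × 5.18 × 30 = 160.06 mm
late-season: 0.73 × 2.78 × 20 = 40.59 mm
Seasonal total = 254.16 mm

254 mm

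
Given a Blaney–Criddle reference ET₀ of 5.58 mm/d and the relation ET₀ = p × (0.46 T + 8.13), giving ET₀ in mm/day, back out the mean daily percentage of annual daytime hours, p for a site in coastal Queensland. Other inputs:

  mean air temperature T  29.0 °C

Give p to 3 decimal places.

0.260

p = ET₀ / (0.46 T + 8.13) = 5.58 / (0.46 × 29.0 + 8.13) = 5.58 / 21.470 = 0.2599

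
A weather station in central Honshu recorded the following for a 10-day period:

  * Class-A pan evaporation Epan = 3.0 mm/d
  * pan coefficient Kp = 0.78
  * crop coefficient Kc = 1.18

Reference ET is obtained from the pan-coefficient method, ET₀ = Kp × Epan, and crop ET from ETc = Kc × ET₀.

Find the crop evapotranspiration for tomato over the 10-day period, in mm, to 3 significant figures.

ET₀ = 0.78 × 3.0 = 2.3400 mm/d
ETc = Kc × ET₀ = 1.18 × 2.3400 = 2.7612 mm/d
Over 10 days: 2.7612 × 10 = 27.612 mm

27.6 mm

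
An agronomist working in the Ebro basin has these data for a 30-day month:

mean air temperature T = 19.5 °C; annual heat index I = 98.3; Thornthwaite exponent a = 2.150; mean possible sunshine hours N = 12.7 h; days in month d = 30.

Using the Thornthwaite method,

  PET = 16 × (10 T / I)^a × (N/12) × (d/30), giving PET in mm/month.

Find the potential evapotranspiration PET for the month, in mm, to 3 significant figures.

73.8 mm

10T/I = 10 × 19.5 / 98.3 = 1.9837
(10T/I)^a = 1.9837^2.150 = 4.3609
Uncorrected PET = 16 × 4.3609 = 69.774 mm
Correction = (N/12)(d/30) = (12.7/12)(30/30) = 1.0583
PET = 69.774 × 1.0583 = 73.842 mm/month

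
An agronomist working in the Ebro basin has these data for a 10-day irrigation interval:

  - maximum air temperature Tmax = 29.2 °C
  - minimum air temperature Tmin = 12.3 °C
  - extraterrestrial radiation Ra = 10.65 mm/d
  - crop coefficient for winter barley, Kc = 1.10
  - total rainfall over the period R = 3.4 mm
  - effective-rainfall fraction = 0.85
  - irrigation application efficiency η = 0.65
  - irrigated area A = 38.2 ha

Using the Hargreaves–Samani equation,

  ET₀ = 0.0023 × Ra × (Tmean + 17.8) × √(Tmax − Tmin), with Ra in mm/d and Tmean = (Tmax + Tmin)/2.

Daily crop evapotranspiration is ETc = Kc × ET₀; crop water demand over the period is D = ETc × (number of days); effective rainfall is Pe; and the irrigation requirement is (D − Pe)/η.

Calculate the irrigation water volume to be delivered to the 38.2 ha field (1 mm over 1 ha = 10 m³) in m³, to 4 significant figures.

Tmean = (29.2 + 12.3)/2 = 20.75 °C
ET₀ = 0.0023 × 10.65 × (20.75 + 17.8) × √16.9 = 0.0023 × 10.65 × 38.55 × 4.1110 = 3.8819 mm/d
ETc = Kc × ET₀ = 1.10 × 3.8819 = 4.2701 mm/d
Crop demand D = ETc × 10 d = 4.2701 × 10 = 42.701 mm
Pe = 0.85 × 3.4 = 2.890 mm
D − Pe = 42.701 − 2.890 = 39.811 mm
Gross irrigation = 39.811 / 0.65 = 61.248 mm
Volume = 61.248 mm × 38.2 ha × 10 = 23396.7 m³

23400 m³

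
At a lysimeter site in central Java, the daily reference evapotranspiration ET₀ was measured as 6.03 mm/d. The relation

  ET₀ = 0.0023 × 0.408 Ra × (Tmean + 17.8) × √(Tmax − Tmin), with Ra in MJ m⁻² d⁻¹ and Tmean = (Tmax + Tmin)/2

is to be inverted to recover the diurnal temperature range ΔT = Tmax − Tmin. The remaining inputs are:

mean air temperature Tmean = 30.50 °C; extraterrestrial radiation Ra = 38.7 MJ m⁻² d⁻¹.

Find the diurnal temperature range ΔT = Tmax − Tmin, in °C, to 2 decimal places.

√ΔT = ET₀ / [0.0023 × 0.408 × Ra × (Tmean+17.8)] = 6.03 / (0.0023 × 15.7896 × 48.30) = 3.4377
ΔT = 3.4377² = 11.818 °C

11.82 °C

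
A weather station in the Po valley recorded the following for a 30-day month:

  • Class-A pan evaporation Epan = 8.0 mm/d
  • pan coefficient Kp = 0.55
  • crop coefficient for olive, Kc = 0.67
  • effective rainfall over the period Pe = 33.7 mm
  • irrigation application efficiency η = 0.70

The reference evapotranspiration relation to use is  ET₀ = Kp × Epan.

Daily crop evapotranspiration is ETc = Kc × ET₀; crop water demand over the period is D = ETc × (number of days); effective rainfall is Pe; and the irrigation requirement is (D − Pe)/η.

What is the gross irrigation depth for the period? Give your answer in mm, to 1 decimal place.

78.2 mm

ET₀ = 0.55 × 8.0 = 4.4000 mm/d
ETc = Kc × ET₀ = 0.67 × 4.4000 = 2.9480 mm/d
Crop demand D = ETc × 30 d = 2.9480 × 30 = 88.440 mm
D − Pe = 88.440 − 33.7 = 54.740 mm
Gross irrigation = 54.740 / 0.70 = 78.200 mm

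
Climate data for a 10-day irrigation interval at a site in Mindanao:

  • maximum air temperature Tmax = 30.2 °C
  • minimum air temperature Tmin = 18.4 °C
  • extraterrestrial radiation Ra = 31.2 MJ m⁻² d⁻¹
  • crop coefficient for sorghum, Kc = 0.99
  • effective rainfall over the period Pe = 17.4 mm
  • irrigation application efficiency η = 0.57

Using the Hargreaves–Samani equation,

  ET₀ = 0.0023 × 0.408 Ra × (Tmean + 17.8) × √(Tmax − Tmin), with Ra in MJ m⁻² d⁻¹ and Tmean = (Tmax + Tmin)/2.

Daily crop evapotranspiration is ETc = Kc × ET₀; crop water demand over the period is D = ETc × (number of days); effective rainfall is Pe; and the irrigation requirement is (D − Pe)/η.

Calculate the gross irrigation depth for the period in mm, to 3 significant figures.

Tmean = (30.2 + 18.4)/2 = 24.30 °C
0.408 Ra = 0.408 × 31.2 = 12.7296 mm/d equivalent
ET₀ = 0.0023 × 12.7296 × (24.30 + 17.8) × √11.8 = 0.0023 × 12.7296 × 42.10 × 3.4351 = 4.2341 mm/d
ETc = Kc × ET₀ = 0.99 × 4.2341 = 4.1918 mm/d
Crop demand D = ETc × 10 d = 4.1918 × 10 = 41.918 mm
D − Pe = 41.918 − 17.4 = 24.518 mm
Gross irrigation = 24.518 / 0.57 = 43.014 mm

43.0 mm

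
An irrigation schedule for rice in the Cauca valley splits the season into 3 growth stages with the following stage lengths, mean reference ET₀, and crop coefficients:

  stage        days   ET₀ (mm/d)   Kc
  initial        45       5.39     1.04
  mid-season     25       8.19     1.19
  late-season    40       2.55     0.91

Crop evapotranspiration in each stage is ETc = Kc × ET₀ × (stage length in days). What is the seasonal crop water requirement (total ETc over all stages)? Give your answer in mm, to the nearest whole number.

initial: 1.04 × 5.39 × 45 = 252.25 mm
mid-season: 1.19 × 8.19 × 25 = 243.65 mm
late-season: 0.91 × 2.55 × 40 = 92.82 mm
Seasonal total = 588.72 mm

589 mm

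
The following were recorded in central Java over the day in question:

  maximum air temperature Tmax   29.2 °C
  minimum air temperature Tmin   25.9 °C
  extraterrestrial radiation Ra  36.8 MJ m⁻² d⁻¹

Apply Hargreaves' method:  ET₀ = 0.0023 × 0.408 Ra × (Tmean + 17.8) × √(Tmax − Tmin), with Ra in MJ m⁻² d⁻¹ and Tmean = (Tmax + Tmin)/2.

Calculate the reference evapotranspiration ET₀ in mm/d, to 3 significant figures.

Tmean = (29.2 + 25.9)/2 = 27.55 °C
0.408 Ra = 0.408 × 36.8 = 15.0144 mm/d equivalent
ET₀ = 0.0023 × 15.0144 × (27.55 + 17.8) × √3.3 = 0.0023 × 15.0144 × 45.35 × 1.8166 = 2.8449 mm/d

2.84 mm/d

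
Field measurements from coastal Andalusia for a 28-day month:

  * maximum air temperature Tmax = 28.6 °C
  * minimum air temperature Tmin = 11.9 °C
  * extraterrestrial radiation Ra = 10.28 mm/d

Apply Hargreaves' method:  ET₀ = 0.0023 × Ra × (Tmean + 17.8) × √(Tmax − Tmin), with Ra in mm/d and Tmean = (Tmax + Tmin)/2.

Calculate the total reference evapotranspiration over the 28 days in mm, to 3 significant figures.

103 mm

Tmean = (28.6 + 11.9)/2 = 20.25 °C
ET₀ = 0.0023 × 10.28 × (20.25 + 17.8) × √16.7 = 0.0023 × 10.28 × 38.05 × 4.0866 = 3.6765 mm/d
Over 28 days: 3.6765 × 28 = 102.942 mm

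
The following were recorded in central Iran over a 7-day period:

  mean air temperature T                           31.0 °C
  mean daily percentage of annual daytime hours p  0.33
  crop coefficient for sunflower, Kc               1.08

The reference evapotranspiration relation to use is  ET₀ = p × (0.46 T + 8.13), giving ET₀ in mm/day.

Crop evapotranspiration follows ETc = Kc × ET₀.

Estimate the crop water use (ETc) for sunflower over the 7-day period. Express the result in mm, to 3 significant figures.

55.9 mm

ET₀ = 0.33 × (0.46 × 31.0 + 8.13) = 0.33 × 22.390 = 7.3887 mm/d
ETc = Kc × ET₀ = 1.08 × 7.3887 = 7.9798 mm/d
Over 7 days: 7.9798 × 7 = 55.859 mm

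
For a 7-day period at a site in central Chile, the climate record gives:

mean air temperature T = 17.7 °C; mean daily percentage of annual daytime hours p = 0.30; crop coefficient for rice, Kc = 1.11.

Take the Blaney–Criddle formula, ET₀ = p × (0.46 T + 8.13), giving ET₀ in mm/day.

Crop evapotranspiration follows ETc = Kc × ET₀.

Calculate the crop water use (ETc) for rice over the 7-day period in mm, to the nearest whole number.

ET₀ = 0.30 × (0.46 × 17.7 + 8.13) = 0.30 × 16.272 = 4.8816 mm/d
ETc = Kc × ET₀ = 1.11 × 4.8816 = 5.4186 mm/d
Over 7 days: 5.4186 × 7 = 37.930 mm

38 mm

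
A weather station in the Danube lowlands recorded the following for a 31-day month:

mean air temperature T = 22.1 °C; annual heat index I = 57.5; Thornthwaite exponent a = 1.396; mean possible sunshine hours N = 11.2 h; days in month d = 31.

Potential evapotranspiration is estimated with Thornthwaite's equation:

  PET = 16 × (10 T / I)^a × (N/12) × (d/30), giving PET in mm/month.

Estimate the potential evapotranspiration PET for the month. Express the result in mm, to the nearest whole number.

10T/I = 10 × 22.1 / 57.5 = 3.8435
(10T/I)^a = 3.8435^1.396 = 6.5506
Uncorrected PET = 16 × 6.5506 = 104.810 mm
Correction = (N/12)(d/30) = (11.2/12)(31/30) = 0.9644
PET = 104.810 × 0.9644 = 101.079 mm/month

101 mm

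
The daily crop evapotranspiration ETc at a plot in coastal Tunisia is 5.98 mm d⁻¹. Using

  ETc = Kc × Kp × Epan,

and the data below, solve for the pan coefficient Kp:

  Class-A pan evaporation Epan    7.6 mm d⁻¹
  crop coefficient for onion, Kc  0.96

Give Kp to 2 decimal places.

ETc = Kc × Kp × Epan  ⇒  Kp = ETc / (Kc × Epan)
Kp = 5.98 / (0.96 × 7.6) = 5.98 / 7.296 = 0.8196

0.82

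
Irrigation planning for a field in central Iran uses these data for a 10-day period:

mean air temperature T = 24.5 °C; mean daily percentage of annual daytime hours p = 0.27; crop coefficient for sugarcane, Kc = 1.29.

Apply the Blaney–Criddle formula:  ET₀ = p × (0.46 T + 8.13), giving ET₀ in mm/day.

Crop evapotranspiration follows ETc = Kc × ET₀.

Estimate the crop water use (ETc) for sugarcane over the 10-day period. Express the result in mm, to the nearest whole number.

68 mm

ET₀ = 0.27 × (0.46 × 24.5 + 8.13) = 0.27 × 19.400 = 5.2380 mm/d
ETc = Kc × ET₀ = 1.29 × 5.2380 = 6.7570 mm/d
Over 10 days: 6.7570 × 10 = 67.570 mm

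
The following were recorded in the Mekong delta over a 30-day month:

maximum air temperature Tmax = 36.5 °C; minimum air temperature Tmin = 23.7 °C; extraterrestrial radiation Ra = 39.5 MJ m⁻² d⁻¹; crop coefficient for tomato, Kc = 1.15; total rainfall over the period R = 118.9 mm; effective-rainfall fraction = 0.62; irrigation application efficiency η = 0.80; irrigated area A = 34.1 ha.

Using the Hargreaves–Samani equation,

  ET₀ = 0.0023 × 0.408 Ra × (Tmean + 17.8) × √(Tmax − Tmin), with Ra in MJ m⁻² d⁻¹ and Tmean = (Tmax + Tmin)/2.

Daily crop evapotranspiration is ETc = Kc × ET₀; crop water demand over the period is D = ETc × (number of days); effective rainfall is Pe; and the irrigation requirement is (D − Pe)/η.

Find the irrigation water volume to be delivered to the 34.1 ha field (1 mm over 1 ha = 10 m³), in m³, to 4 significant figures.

61990 m³

Tmean = (36.5 + 23.7)/2 = 30.10 °C
0.408 Ra = 0.408 × 39.5 = 16.1160 mm/d equivalent
ET₀ = 0.0023 × 16.1160 × (30.10 + 17.8) × √12.8 = 0.0023 × 16.1160 × 47.90 × 3.5777 = 6.3522 mm/d
ETc = Kc × ET₀ = 1.15 × 6.3522 = 7.3050 mm/d
Crop demand D = ETc × 30 d = 7.3050 × 30 = 219.150 mm
Pe = 0.62 × 118.9 = 73.718 mm
D − Pe = 219.150 − 73.718 = 145.432 mm
Gross irrigation = 145.432 / 0.80 = 181.790 mm
Volume = 181.790 mm × 34.1 ha × 10 = 61990.4 m³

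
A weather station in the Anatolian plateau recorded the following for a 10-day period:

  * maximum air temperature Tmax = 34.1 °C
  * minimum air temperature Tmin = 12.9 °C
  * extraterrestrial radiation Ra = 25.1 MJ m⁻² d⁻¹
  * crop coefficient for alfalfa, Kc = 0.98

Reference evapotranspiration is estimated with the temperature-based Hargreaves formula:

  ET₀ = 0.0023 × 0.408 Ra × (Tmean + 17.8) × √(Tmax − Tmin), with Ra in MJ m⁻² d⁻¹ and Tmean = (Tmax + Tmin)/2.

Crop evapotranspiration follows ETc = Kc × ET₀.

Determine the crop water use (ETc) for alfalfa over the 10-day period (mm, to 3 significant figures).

Tmean = (34.1 + 12.9)/2 = 23.50 °C
0.408 Ra = 0.408 × 25.1 = 10.2408 mm/d equivalent
ET₀ = 0.0023 × 10.2408 × (23.50 + 17.8) × √21.2 = 0.0023 × 10.2408 × 41.30 × 4.6043 = 4.4789 mm/d
ETc = Kc × ET₀ = 0.98 × 4.4789 = 4.3893 mm/d
Over 10 days: 4.3893 × 10 = 43.893 mm

43.9 mm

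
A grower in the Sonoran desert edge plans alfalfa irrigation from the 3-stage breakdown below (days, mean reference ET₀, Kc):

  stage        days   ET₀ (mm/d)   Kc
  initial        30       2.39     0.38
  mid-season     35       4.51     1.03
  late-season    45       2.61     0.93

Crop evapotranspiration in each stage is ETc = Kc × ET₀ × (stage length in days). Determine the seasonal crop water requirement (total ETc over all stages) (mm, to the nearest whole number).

initial: 0.38 × 2.39 × 30 = 27.25 mm
mid-season: 1.03 × 4.51 × 35 = 162.59 mm
late-season: 0.93 × 2.61 × 45 = 109.23 mm
Seasonal total = 299.07 mm

299 mm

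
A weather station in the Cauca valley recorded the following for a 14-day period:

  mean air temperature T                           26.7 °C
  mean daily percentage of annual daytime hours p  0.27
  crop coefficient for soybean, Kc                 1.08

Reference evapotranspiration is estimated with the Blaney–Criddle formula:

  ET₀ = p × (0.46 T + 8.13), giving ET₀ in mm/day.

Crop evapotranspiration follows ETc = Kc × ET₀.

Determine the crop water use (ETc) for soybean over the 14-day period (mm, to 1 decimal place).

83.3 mm

ET₀ = 0.27 × (0.46 × 26.7 + 8.13) = 0.27 × 20.412 = 5.5112 mm/d
ETc = Kc × ET₀ = 1.08 × 5.5112 = 5.9521 mm/d
Over 14 days: 5.9521 × 14 = 83.329 mm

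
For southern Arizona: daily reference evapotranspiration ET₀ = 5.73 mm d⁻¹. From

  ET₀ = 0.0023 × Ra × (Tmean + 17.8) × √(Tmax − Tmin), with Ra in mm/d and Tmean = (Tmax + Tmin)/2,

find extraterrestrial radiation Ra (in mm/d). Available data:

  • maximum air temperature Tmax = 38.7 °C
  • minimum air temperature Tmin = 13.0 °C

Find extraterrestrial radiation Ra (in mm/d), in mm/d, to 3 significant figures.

Tmean = 25.85 °C; √ΔT = 5.0695
Ra = ET₀ / [0.0023 × (Tmean+17.8) × √ΔT] = 5.73 / (0.0023 × 43.65 × 5.0695) = 11.258 mm/d

11.3 mm/d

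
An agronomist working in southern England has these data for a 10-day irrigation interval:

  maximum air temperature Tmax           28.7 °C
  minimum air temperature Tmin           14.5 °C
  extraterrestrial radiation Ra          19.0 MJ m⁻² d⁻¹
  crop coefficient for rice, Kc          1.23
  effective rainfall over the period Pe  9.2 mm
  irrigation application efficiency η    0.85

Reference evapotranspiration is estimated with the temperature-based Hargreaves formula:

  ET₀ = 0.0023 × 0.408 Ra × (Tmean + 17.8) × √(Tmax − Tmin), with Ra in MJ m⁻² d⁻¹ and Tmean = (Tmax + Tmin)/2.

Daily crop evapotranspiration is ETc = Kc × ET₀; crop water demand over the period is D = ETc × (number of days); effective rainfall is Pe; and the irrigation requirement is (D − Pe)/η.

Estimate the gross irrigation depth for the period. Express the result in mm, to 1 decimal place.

27.5 mm

Tmean = (28.7 + 14.5)/2 = 21.60 °C
0.408 Ra = 0.408 × 19.0 = 7.7520 mm/d equivalent
ET₀ = 0.0023 × 7.7520 × (21.60 + 17.8) × √14.2 = 0.0023 × 7.7520 × 39.40 × 3.7683 = 2.6472 mm/d
ETc = Kc × ET₀ = 1.23 × 2.6472 = 3.2561 mm/d
Crop demand D = ETc × 10 d = 3.2561 × 10 = 32.561 mm
D − Pe = 32.561 − 9.2 = 23.361 mm
Gross irrigation = 23.361 / 0.85 = 27.484 mm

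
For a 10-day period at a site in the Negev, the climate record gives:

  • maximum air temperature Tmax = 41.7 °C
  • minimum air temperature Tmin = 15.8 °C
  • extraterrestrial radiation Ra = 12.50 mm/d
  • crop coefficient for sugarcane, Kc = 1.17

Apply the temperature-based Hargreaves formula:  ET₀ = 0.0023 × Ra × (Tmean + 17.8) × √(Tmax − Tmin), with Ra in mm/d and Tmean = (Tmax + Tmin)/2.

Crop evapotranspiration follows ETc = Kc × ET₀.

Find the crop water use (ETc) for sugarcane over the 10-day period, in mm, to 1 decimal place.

79.7 mm

Tmean = (41.7 + 15.8)/2 = 28.75 °C
ET₀ = 0.0023 × 12.50 × (28.75 + 17.8) × √25.9 = 0.0023 × 12.50 × 46.55 × 5.0892 = 6.8109 mm/d
ETc = Kc × ET₀ = 1.17 × 6.8109 = 7.9688 mm/d
Over 10 days: 7.9688 × 10 = 79.688 mm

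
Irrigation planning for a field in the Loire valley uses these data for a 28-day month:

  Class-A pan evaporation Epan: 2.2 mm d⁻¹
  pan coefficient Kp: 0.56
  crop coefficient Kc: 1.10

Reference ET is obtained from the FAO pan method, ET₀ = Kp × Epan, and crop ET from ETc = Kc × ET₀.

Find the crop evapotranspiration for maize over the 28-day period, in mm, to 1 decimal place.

ET₀ = 0.56 × 2.2 = 1.2320 mm/d
ETc = Kc × ET₀ = 1.10 × 1.2320 = 1.3552 mm/d
Over 28 days: 1.3552 × 28 = 37.946 mm

37.9 mm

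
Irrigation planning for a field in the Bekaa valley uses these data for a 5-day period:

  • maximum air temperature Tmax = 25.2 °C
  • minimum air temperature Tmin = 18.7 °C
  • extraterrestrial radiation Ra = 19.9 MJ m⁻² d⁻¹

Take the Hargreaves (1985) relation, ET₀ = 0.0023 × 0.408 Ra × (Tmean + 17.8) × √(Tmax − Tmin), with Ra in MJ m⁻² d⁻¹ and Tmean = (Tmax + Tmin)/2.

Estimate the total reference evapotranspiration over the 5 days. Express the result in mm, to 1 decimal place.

9.5 mm

Tmean = (25.2 + 18.7)/2 = 21.95 °C
0.408 Ra = 0.408 × 19.9 = 8.1192 mm/d equivalent
ET₀ = 0.0023 × 8.1192 × (21.95 + 17.8) × √6.5 = 0.0023 × 8.1192 × 39.75 × 2.5495 = 1.8925 mm/d
Over 5 days: 1.8925 × 5 = 9.463 mm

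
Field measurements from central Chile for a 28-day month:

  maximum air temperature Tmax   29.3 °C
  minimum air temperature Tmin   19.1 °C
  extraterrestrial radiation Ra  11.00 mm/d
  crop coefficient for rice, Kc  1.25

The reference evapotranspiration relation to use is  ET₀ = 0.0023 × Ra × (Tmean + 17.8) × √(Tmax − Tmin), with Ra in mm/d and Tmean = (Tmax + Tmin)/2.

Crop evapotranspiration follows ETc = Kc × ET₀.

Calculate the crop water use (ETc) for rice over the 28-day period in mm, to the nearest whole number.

119 mm

Tmean = (29.3 + 19.1)/2 = 24.20 °C
ET₀ = 0.0023 × 11.00 × (24.20 + 17.8) × √10.2 = 0.0023 × 11.00 × 42.00 × 3.1937 = 3.3936 mm/d
ETc = Kc × ET₀ = 1.25 × 3.3936 = 4.2420 mm/d
Over 28 days: 4.2420 × 28 = 118.776 mm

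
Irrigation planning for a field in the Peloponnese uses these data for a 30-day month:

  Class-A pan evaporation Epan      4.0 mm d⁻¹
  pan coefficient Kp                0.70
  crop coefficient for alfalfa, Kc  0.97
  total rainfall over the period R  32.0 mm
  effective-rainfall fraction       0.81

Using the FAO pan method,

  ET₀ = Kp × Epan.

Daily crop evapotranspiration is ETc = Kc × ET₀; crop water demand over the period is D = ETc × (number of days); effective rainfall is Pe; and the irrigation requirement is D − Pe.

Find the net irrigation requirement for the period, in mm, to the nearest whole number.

ET₀ = 0.70 × 4.0 = 2.8000 mm/d
ETc = Kc × ET₀ = 0.97 × 2.8000 = 2.7160 mm/d
Crop demand D = ETc × 30 d = 2.7160 × 30 = 81.480 mm
Pe = 0.81 × 32.0 = 25.920 mm
D − Pe = 81.480 − 25.920 = 55.560 mm

56 mm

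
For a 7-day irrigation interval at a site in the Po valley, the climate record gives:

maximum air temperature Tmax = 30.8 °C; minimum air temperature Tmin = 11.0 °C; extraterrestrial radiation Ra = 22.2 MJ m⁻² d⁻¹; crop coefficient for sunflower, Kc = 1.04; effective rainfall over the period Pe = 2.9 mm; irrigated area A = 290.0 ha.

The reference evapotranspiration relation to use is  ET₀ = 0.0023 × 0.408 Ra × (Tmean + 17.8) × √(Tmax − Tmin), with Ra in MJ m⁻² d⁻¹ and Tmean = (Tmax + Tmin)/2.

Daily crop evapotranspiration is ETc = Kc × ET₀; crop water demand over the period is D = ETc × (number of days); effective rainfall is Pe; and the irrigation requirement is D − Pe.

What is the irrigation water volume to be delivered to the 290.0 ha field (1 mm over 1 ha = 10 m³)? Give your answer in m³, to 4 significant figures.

Tmean = (30.8 + 11.0)/2 = 20.90 °C
0.408 Ra = 0.408 × 22.2 = 9.0576 mm/d equivalent
ET₀ = 0.0023 × 9.0576 × (20.90 + 17.8) × √19.8 = 0.0023 × 9.0576 × 38.70 × 4.4497 = 3.5874 mm/d
ETc = Kc × ET₀ = 1.04 × 3.5874 = 3.7309 mm/d
Crop demand D = ETc × 7 d = 3.7309 × 7 = 26.116 mm
D − Pe = 26.116 − 2.9 = 23.216 mm
Volume = 23.216 mm × 290.0 ha × 10 = 67326.4 m³

67330 m³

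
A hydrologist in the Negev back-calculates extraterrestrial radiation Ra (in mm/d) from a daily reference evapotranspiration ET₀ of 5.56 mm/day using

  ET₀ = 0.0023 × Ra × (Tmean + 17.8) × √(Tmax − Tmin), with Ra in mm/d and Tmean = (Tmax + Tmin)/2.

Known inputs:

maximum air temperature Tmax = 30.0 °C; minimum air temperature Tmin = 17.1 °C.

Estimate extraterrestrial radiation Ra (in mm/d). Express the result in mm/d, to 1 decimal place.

16.3 mm/d

Tmean = 23.55 °C; √ΔT = 3.5917
Ra = ET₀ / [0.0023 × (Tmean+17.8) × √ΔT] = 5.56 / (0.0023 × 41.35 × 3.5917) = 16.277 mm/d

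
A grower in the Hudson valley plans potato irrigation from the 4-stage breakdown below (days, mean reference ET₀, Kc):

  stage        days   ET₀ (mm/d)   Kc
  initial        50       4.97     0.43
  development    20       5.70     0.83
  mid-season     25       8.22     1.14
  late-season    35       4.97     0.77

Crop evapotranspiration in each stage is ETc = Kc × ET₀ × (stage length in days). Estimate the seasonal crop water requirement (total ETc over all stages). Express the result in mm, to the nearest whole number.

initial: 0.43 × 4.97 × 50 = 106.86 mm
development: 0.83 × 5.70 × 20 = 94.62 mm
mid-season: 1.14 × 8.22 × 25 = 234.27 mm
late-season: 0.77 × 4.97 × 35 = 133.94 mm
Seasonal total = 569.69 mm

570 mm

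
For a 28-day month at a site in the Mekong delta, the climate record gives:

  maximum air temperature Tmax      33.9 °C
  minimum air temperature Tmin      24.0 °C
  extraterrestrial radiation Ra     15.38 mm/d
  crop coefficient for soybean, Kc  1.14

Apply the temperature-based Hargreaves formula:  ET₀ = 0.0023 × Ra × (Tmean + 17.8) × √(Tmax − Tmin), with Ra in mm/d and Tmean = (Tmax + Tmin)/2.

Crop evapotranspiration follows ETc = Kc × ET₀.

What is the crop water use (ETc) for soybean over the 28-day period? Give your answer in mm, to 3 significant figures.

166 mm

Tmean = (33.9 + 24.0)/2 = 28.95 °C
ET₀ = 0.0023 × 15.38 × (28.95 + 17.8) × √9.9 = 0.0023 × 15.38 × 46.75 × 3.1464 = 5.2033 mm/d
ETc = Kc × ET₀ = 1.14 × 5.2033 = 5.9318 mm/d
Over 28 days: 5.9318 × 28 = 166.090 mm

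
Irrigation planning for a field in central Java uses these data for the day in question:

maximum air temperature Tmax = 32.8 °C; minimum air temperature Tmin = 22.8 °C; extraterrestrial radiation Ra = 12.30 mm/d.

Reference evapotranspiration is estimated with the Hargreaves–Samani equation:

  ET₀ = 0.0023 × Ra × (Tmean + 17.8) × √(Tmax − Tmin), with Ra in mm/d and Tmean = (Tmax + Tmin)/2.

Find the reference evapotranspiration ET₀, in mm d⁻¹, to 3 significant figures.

Tmean = (32.8 + 22.8)/2 = 27.80 °C
ET₀ = 0.0023 × 12.30 × (27.80 + 17.8) × √10.0 = 0.0023 × 12.30 × 45.60 × 3.1623 = 4.0794 mm/d

4.08 mm d⁻¹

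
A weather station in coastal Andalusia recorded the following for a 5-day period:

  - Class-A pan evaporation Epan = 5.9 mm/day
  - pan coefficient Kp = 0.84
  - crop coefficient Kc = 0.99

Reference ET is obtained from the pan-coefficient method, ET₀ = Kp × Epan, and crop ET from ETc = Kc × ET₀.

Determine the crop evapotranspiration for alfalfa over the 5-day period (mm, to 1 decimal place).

24.5 mm

ET₀ = 0.84 × 5.9 = 4.9560 mm/d
ETc = Kc × ET₀ = 0.99 × 4.9560 = 4.9064 mm/d
Over 5 days: 4.9064 × 5 = 24.532 mm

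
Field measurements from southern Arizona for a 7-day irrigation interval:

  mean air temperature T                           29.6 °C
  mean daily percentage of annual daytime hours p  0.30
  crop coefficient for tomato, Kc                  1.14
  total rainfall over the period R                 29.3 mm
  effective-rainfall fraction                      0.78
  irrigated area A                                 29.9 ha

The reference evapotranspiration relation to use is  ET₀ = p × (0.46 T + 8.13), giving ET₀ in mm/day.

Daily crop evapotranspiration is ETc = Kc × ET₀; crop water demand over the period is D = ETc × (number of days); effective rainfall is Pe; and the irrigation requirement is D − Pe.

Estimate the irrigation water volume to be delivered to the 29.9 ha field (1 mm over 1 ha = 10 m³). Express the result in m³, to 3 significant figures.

ET₀ = 0.30 × (0.46 × 29.6 + 8.13) = 0.30 × 21.746 = 6.5238 mm/d
ETc = Kc × ET₀ = 1.14 × 6.5238 = 7.4371 mm/d
Crop demand D = ETc × 7 d = 7.4371 × 7 = 52.060 mm
Pe = 0.78 × 29.3 = 22.854 mm
D − Pe = 52.060 − 22.854 = 29.206 mm
Volume = 29.206 mm × 29.9 ha × 10 = 8732.6 m³

8730 m³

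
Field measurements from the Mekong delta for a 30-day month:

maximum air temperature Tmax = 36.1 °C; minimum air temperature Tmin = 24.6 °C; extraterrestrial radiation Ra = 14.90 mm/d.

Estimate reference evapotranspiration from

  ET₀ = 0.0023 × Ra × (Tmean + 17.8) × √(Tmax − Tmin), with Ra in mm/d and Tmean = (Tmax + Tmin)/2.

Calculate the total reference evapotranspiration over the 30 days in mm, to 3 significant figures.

168 mm

Tmean = (36.1 + 24.6)/2 = 30.35 °C
ET₀ = 0.0023 × 14.90 × (30.35 + 17.8) × √11.5 = 0.0023 × 14.90 × 48.15 × 3.3912 = 5.5958 mm/d
Over 30 days: 5.5958 × 30 = 167.874 mm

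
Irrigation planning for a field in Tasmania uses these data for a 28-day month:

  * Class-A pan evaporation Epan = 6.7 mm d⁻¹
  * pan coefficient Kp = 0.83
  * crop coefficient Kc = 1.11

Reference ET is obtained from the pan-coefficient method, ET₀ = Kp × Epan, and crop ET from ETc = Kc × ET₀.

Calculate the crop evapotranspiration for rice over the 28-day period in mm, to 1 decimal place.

172.8 mm

ET₀ = 0.83 × 6.7 = 5.5610 mm/d
ETc = Kc × ET₀ = 1.11 × 5.5610 = 6.1727 mm/d
Over 28 days: 6.1727 × 28 = 172.836 mm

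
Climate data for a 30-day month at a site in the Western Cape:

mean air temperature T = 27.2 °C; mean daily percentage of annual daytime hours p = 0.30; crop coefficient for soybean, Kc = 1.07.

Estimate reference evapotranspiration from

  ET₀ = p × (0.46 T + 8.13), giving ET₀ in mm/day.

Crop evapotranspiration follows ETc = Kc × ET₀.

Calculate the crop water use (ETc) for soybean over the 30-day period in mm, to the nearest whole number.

199 mm

ET₀ = 0.30 × (0.46 × 27.2 + 8.13) = 0.30 × 20.642 = 6.1926 mm/d
ETc = Kc × ET₀ = 1.07 × 6.1926 = 6.6261 mm/d
Over 30 days: 6.6261 × 30 = 198.783 mm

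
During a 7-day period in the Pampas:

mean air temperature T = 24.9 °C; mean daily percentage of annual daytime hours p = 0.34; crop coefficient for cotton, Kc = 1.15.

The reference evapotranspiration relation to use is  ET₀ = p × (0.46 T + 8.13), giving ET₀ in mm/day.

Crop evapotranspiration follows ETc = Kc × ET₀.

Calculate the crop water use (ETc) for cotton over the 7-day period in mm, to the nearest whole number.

ET₀ = 0.34 × (0.46 × 24.9 + 8.13) = 0.34 × 19.584 = 6.6586 mm/d
ETc = Kc × ET₀ = 1.15 × 6.6586 = 7.6574 mm/d
Over 7 days: 7.6574 × 7 = 53.602 mm

54 mm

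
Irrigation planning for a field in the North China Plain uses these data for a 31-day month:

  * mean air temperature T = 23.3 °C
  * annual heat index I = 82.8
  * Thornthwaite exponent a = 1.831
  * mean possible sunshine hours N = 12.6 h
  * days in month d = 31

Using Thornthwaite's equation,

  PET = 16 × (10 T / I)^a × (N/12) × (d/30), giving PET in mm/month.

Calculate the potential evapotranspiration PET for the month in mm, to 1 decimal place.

10T/I = 10 × 23.3 / 82.8 = 2.8140
(10T/I)^a = 2.8140^1.831 = 6.6483
Uncorrected PET = 16 × 6.6483 = 106.373 mm
Correction = (N/12)(d/30) = (12.6/12)(31/30) = 1.0850
PET = 106.373 × 1.0850 = 115.415 mm/month

115.4 mm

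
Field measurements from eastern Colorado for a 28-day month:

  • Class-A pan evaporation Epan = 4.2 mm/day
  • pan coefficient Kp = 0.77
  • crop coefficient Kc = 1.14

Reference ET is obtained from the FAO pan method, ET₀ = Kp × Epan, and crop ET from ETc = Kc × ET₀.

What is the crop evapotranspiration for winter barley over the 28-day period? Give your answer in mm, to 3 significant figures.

103 mm

ET₀ = 0.77 × 4.2 = 3.2340 mm/d
ETc = Kc × ET₀ = 1.14 × 3.2340 = 3.6868 mm/d
Over 28 days: 3.6868 × 28 = 103.230 mm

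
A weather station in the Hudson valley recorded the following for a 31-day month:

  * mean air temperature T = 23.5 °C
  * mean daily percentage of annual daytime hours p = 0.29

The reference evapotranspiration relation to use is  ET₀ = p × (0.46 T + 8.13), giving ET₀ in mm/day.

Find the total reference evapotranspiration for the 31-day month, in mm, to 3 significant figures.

170 mm

ET₀ = 0.29 × (0.46 × 23.5 + 8.13) = 0.29 × 18.940 = 5.4926 mm/d
Monthly total = 5.4926 × 31 = 170.271 mm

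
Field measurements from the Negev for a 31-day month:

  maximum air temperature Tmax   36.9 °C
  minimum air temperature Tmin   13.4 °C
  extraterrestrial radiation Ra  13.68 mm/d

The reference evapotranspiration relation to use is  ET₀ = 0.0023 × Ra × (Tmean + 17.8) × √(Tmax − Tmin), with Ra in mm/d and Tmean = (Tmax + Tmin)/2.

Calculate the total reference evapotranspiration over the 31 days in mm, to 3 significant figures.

203 mm

Tmean = (36.9 + 13.4)/2 = 25.15 °C
ET₀ = 0.0023 × 13.68 × (25.15 + 17.8) × √23.5 = 0.0023 × 13.68 × 42.95 × 4.8477 = 6.5511 mm/d
Over 31 days: 6.5511 × 31 = 203.084 mm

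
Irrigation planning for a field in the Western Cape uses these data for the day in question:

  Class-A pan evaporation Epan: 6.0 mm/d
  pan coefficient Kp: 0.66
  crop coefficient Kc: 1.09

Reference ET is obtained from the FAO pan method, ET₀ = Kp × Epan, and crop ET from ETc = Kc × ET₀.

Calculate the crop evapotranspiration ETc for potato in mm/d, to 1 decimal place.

4.3 mm/d

ET₀ = 0.66 × 6.0 = 3.9600 mm/d
ETc = Kc × ET₀ = 1.09 × 3.9600 = 4.3164 mm/d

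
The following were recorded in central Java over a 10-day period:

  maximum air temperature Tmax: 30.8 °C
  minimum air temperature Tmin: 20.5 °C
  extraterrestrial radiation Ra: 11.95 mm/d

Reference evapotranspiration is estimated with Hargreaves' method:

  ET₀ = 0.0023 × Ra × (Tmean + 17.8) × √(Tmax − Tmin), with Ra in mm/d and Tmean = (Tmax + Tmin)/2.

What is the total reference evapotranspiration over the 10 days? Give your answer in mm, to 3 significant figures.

Tmean = (30.8 + 20.5)/2 = 25.65 °C
ET₀ = 0.0023 × 11.95 × (25.65 + 17.8) × √10.3 = 0.0023 × 11.95 × 43.45 × 3.2094 = 3.8327 mm/d
Over 10 days: 3.8327 × 10 = 38.327 mm

38.3 mm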